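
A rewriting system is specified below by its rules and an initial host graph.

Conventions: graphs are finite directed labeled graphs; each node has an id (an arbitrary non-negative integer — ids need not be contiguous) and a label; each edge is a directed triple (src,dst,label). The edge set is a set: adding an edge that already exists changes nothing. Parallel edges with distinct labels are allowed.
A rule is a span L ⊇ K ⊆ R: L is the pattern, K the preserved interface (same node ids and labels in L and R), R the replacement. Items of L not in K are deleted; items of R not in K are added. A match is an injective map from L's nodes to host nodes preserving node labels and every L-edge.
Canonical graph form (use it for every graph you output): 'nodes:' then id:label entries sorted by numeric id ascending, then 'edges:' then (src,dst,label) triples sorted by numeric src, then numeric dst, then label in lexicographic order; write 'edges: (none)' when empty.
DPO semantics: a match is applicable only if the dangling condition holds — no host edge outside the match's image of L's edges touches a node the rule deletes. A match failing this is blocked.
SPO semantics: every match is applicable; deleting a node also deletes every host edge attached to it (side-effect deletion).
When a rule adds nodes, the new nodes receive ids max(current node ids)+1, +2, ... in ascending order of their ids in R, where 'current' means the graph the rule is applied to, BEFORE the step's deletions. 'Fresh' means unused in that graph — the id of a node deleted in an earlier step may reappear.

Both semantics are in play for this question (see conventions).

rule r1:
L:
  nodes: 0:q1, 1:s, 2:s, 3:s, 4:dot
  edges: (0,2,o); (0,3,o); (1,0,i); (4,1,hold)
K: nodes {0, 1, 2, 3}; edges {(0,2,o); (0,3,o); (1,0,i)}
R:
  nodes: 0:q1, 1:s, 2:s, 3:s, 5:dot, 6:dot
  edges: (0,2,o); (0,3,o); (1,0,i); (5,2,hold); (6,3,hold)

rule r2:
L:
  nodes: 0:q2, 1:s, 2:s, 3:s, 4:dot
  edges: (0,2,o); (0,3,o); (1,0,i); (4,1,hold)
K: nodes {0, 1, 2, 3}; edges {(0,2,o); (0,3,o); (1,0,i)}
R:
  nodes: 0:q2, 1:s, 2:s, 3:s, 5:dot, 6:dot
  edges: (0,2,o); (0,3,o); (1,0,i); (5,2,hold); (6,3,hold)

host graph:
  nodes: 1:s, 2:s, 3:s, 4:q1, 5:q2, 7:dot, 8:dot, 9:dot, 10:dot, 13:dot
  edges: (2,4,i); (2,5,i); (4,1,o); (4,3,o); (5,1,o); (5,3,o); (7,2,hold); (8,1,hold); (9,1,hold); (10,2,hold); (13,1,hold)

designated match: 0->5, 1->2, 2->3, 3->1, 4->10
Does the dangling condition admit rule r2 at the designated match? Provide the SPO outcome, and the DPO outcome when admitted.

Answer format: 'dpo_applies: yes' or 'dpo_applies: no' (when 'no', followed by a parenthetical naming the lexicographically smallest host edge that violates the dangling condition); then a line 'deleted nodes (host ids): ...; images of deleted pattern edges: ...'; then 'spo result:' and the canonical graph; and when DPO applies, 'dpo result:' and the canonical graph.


dpo_applies: yes
deleted nodes (host ids): 10; images of deleted pattern edges: (10,2,hold)
spo result:
nodes: 1:s, 2:s, 3:s, 4:q1, 5:q2, 7:dot, 8:dot, 9:dot, 13:dot, 14:dot, 15:dot
edges: (2,4,i); (2,5,i); (4,1,o); (4,3,o); (5,1,o); (5,3,o); (7,2,hold); (8,1,hold); (9,1,hold); (13,1,hold); (14,3,hold); (15,1,hold)
dpo result:
nodes: 1:s, 2:s, 3:s, 4:q1, 5:q2, 7:dot, 8:dot, 9:dot, 13:dot, 14:dot, 15:dot
edges: (2,4,i); (2,5,i); (4,1,o); (4,3,o); (5,1,o); (5,3,o); (7,2,hold); (8,1,hold); (9,1,hold); (13,1,hold); (14,3,hold); (15,1,hold)


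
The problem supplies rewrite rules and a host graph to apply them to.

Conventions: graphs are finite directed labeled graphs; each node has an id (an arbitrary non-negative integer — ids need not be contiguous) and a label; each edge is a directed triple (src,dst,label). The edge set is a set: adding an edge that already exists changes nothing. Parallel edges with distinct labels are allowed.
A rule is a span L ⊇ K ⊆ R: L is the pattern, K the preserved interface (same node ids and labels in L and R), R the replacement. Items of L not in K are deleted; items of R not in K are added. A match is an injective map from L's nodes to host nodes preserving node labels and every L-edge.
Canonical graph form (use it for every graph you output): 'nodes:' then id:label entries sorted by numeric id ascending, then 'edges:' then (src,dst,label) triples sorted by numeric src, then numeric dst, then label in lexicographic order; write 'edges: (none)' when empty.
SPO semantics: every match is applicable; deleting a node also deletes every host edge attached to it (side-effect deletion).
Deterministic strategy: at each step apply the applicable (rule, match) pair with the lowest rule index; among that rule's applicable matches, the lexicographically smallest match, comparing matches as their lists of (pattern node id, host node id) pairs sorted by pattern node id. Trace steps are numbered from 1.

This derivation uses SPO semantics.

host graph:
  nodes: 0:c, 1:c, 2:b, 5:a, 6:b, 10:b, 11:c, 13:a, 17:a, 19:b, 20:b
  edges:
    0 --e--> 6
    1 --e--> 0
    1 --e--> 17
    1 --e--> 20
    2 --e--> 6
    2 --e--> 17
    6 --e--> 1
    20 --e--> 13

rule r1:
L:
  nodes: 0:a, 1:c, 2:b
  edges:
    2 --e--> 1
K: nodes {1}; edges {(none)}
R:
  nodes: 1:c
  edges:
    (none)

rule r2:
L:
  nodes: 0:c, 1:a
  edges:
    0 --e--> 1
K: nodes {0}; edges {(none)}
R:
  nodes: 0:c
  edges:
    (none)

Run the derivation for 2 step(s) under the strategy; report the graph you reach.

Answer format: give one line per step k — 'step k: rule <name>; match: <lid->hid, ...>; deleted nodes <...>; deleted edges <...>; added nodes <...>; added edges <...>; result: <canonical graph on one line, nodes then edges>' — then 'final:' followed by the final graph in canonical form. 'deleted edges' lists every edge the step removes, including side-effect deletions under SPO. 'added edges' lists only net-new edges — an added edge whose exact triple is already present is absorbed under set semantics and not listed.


step 1: rule r1; match: 0->5, 1->1, 2->6; deleted nodes 5, 6; deleted edges (0,6,e); (2,6,e); (6,1,e); added nodes (none); added edges (none); result: nodes: 0:c, 1:c, 2:b, 10:b, 11:c, 13:a, 17:a, 19:b, 20:b edges: (1,0,e); (1,17,e); (1,20,e); (2,17,e); (20,13,e)
step 2: rule r2; match: 0->1, 1->17; deleted nodes 17; deleted edges (1,17,e); (2,17,e); added nodes (none); added edges (none); result: nodes: 0:c, 1:c, 2:b, 10:b, 11:c, 13:a, 19:b, 20:b edges: (1,0,e); (1,20,e); (20,13,e)
final:
nodes: 0:c, 1:c, 2:b, 10:b, 11:c, 13:a, 19:b, 20:b
edges: (1,0,e); (1,20,e); (20,13,e)


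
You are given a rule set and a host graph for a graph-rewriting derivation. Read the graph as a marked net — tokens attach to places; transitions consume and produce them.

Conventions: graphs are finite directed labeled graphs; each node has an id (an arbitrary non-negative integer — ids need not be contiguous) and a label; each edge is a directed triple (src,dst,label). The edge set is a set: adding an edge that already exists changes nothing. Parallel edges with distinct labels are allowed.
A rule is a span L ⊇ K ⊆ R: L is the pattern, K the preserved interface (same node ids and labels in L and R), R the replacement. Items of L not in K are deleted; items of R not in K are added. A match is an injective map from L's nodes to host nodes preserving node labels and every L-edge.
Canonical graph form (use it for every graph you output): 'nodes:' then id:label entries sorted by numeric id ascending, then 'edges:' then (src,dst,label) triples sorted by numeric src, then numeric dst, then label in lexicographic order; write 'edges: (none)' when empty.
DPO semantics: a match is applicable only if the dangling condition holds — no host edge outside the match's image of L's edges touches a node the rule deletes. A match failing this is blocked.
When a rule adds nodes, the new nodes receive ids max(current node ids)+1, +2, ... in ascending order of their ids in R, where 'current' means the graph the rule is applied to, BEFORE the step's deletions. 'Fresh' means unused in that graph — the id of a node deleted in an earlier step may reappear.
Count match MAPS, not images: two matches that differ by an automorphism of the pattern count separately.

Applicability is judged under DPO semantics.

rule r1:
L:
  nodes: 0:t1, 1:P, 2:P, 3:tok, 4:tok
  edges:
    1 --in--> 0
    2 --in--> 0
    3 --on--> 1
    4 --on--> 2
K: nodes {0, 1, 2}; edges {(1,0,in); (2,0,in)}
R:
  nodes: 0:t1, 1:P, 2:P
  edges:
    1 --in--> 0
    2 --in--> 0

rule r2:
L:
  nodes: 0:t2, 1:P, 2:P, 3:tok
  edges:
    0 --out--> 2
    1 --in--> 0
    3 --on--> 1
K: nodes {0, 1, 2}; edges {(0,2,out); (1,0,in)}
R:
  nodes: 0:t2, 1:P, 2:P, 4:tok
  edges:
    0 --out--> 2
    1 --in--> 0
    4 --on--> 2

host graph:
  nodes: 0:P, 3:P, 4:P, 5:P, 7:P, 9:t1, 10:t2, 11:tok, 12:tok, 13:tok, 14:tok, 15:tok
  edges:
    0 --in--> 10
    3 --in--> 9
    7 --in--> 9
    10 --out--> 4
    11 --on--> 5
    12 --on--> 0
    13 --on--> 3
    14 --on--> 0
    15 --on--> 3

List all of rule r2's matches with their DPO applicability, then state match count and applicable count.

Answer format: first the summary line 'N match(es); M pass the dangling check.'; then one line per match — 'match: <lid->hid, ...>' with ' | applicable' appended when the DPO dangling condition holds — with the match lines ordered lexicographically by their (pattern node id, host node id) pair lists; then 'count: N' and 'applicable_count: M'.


2 match(es); 2 pass the dangling check.
match: 0->10, 1->0, 2->4, 3->12 | applicable
match: 0->10, 1->0, 2->4, 3->14 | applicable
count: 2
applicable_count: 2


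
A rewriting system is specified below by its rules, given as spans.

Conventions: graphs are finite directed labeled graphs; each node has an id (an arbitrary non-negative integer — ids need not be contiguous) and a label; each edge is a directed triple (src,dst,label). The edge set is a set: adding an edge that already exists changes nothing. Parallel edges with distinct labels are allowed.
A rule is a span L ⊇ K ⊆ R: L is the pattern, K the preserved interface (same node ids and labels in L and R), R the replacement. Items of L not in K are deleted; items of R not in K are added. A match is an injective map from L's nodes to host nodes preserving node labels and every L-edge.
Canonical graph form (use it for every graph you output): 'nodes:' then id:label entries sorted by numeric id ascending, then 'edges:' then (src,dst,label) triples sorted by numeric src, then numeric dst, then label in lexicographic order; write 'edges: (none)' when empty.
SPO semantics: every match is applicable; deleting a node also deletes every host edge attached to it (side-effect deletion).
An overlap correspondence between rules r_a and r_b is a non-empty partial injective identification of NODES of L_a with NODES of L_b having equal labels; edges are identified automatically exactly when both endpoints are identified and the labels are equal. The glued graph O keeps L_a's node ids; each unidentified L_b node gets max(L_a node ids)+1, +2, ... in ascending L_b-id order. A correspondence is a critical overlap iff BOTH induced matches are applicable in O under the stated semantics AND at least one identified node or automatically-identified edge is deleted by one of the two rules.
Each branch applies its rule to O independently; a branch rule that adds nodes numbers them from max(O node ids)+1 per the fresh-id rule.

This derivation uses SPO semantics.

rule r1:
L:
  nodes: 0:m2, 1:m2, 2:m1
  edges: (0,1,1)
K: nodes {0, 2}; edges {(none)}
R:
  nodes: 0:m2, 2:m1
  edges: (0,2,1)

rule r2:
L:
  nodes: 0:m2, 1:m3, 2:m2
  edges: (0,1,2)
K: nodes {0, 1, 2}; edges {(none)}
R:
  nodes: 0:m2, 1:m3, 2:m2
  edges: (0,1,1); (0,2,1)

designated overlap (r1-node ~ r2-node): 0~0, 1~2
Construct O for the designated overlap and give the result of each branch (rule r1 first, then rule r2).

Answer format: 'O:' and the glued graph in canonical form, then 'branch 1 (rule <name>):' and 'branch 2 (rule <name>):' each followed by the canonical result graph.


O:
nodes: 0:m2, 1:m2, 2:m1, 3:m3
edges: (0,1,1); (0,3,2)
branch 1 (rule r1):
nodes: 0:m2, 2:m1, 3:m3
edges: (0,2,1); (0,3,2)
branch 2 (rule r2):
nodes: 0:m2, 1:m2, 2:m1, 3:m3
edges: (0,1,1); (0,3,1)


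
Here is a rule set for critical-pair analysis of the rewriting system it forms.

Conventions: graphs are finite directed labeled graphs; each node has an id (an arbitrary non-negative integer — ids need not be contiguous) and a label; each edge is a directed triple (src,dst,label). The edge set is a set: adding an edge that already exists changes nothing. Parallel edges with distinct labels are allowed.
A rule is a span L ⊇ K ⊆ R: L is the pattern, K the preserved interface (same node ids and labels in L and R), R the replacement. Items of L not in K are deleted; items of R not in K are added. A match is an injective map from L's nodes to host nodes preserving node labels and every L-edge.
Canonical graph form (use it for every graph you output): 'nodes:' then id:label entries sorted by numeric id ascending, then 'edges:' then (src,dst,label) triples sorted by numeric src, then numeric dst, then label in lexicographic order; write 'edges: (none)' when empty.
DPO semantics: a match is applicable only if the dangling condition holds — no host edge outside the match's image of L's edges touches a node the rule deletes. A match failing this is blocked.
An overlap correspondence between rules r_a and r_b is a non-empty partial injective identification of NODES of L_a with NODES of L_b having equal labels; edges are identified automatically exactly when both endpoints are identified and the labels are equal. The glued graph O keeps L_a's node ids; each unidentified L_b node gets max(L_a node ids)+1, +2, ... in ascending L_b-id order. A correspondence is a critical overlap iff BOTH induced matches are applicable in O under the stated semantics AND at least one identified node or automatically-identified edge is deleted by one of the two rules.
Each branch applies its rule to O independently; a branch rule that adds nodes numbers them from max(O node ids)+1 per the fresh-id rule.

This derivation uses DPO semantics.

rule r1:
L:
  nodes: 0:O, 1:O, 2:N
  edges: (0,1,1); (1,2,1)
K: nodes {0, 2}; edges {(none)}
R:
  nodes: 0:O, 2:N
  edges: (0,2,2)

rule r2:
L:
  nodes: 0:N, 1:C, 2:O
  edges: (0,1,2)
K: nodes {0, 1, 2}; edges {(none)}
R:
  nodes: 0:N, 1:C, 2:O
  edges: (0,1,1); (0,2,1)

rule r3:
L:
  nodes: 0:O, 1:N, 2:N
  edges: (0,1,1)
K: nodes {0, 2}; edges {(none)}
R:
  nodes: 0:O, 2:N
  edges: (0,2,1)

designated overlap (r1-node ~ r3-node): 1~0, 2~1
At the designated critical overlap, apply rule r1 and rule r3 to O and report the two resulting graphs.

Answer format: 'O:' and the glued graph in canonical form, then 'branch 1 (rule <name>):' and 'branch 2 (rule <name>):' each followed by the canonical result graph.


O:
nodes: 0:O, 1:O, 2:N, 3:N
edges: (0,1,1); (1,2,1)
branch 1 (rule r1):
nodes: 0:O, 2:N, 3:N
edges: (0,2,2)
branch 2 (rule r3):
nodes: 0:O, 1:O, 3:N
edges: (0,1,1); (1,3,1)


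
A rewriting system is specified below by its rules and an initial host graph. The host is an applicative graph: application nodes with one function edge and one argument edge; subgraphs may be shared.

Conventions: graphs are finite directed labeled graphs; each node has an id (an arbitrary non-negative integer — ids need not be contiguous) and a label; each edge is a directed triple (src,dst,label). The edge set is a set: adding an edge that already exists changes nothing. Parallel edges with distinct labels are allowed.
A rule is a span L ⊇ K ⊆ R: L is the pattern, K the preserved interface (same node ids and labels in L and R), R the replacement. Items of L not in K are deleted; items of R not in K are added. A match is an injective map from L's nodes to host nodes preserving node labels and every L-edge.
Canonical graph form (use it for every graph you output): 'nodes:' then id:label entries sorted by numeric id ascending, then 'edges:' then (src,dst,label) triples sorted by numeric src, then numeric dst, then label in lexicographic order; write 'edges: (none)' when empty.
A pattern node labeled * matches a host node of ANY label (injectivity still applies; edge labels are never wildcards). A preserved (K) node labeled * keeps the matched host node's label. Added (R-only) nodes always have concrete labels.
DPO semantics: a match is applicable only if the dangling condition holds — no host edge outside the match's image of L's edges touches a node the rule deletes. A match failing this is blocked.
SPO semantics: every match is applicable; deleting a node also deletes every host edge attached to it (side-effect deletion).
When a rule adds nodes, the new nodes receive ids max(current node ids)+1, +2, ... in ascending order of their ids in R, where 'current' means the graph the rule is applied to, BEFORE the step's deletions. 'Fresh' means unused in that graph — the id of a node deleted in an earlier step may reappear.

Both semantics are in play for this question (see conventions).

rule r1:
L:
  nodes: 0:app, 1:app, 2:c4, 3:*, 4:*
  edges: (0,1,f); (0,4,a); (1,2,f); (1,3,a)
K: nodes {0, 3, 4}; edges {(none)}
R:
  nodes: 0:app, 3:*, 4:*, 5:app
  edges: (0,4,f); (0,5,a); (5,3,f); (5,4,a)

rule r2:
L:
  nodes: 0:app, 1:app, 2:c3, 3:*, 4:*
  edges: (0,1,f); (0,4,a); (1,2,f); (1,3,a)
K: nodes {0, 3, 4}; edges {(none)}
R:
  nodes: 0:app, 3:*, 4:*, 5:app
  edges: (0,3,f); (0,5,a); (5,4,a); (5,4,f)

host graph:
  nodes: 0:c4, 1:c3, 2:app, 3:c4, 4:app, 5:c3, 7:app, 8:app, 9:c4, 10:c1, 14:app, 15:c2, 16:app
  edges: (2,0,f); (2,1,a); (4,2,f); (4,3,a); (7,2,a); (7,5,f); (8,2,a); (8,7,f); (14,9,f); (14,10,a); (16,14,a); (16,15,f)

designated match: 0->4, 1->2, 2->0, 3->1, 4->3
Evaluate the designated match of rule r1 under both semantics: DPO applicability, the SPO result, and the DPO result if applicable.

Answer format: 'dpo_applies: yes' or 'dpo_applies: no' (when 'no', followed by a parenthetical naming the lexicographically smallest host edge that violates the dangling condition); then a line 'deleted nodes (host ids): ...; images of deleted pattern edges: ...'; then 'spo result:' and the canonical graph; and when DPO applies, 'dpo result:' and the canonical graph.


dpo_applies: no
(the rule deletes node 2, which keeps host edge (7,2,a) outside the match image — the dangling condition fails, DPO blocks; SPO proceeds and side-deletes such edges)
deleted nodes (host ids): 0, 2; images of deleted pattern edges: (2,0,f); (2,1,a); (4,2,f); (4,3,a)
spo result:
nodes: 1:c3, 3:c4, 4:app, 5:c3, 7:app, 8:app, 9:c4, 10:c1, 14:app, 15:c2, 16:app, 17:app
edges: (4,3,f); (4,17,a); (7,5,f); (8,7,f); (14,9,f); (14,10,a); (16,14,a); (16,15,f); (17,1,f); (17,3,a)


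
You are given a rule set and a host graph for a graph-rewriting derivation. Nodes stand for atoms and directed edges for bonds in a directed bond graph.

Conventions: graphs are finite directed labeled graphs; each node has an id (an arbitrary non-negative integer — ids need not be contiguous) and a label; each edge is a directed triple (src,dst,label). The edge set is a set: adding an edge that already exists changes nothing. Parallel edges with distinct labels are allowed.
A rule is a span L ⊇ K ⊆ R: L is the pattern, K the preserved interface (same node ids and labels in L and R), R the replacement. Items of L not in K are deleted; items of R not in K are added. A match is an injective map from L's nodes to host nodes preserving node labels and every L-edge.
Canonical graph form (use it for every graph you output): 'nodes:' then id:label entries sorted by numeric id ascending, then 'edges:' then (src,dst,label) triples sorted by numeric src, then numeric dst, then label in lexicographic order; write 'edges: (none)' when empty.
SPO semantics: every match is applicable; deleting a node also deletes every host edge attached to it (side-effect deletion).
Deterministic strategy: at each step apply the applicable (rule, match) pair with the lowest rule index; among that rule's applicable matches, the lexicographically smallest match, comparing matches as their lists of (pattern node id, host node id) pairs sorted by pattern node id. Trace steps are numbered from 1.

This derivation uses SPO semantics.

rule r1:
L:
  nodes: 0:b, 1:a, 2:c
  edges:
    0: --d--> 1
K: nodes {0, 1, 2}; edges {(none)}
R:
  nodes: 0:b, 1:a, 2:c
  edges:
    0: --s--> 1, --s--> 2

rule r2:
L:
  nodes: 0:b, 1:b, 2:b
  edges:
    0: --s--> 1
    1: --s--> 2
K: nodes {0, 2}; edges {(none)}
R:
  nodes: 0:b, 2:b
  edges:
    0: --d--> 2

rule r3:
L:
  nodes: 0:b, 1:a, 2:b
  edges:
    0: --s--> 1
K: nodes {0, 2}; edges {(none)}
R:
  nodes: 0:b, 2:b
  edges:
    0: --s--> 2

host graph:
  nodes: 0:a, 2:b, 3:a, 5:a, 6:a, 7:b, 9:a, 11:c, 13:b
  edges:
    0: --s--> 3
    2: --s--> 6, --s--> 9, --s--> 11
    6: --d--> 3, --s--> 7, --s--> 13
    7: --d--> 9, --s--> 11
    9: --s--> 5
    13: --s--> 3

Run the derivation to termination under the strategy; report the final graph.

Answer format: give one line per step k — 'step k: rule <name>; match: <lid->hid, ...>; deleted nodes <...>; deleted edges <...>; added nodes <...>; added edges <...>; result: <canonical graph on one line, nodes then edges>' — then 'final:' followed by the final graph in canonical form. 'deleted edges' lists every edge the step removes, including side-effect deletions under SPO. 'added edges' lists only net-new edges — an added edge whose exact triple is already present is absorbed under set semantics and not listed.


step 1: rule r1; match: 0->7, 1->9, 2->11; deleted nodes (none); deleted edges (7,9,d); added nodes (none); added edges (7,9,s); result: nodes: 0:a, 2:b, 3:a, 5:a, 6:a, 7:b, 9:a, 11:c, 13:b edges: (0,3,s); (2,6,s); (2,9,s); (2,11,s); (6,3,d); (6,7,s); (6,13,s); (7,9,s); (7,11,s); (9,5,s); (13,3,s)
step 2: rule r3; match: 0->2, 1->6, 2->7; deleted nodes 6; deleted edges (2,6,s); (6,3,d); (6,7,s); (6,13,s); added nodes (none); added edges (2,7,s); result: nodes: 0:a, 2:b, 3:a, 5:a, 7:b, 9:a, 11:c, 13:b edges: (0,3,s); (2,7,s); (2,9,s); (2,11,s); (7,9,s); (7,11,s); (9,5,s); (13,3,s)
step 3: rule r3; match: 0->2, 1->9, 2->7; deleted nodes 9; deleted edges (2,9,s); (7,9,s); (9,5,s); added nodes (none); added edges (none); result: nodes: 0:a, 2:b, 3:a, 5:a, 7:b, 11:c, 13:b edges: (0,3,s); (2,7,s); (2,11,s); (7,11,s); (13,3,s)
step 4: rule r3; match: 0->13, 1->3, 2->2; deleted nodes 3; deleted edges (0,3,s); (13,3,s); added nodes (none); added edges (13,2,s); result: nodes: 0:a, 2:b, 5:a, 7:b, 11:c, 13:b edges: (2,7,s); (2,11,s); (7,11,s); (13,2,s)
step 5: rule r2; match: 0->13, 1->2, 2->7; deleted nodes 2; deleted edges (2,7,s); (2,11,s); (13,2,s); added nodes (none); added edges (13,7,d); result: nodes: 0:a, 5:a, 7:b, 11:c, 13:b edges: (7,11,s); (13,7,d)
final:
nodes: 0:a, 5:a, 7:b, 11:c, 13:b
edges: (7,11,s); (13,7,d)


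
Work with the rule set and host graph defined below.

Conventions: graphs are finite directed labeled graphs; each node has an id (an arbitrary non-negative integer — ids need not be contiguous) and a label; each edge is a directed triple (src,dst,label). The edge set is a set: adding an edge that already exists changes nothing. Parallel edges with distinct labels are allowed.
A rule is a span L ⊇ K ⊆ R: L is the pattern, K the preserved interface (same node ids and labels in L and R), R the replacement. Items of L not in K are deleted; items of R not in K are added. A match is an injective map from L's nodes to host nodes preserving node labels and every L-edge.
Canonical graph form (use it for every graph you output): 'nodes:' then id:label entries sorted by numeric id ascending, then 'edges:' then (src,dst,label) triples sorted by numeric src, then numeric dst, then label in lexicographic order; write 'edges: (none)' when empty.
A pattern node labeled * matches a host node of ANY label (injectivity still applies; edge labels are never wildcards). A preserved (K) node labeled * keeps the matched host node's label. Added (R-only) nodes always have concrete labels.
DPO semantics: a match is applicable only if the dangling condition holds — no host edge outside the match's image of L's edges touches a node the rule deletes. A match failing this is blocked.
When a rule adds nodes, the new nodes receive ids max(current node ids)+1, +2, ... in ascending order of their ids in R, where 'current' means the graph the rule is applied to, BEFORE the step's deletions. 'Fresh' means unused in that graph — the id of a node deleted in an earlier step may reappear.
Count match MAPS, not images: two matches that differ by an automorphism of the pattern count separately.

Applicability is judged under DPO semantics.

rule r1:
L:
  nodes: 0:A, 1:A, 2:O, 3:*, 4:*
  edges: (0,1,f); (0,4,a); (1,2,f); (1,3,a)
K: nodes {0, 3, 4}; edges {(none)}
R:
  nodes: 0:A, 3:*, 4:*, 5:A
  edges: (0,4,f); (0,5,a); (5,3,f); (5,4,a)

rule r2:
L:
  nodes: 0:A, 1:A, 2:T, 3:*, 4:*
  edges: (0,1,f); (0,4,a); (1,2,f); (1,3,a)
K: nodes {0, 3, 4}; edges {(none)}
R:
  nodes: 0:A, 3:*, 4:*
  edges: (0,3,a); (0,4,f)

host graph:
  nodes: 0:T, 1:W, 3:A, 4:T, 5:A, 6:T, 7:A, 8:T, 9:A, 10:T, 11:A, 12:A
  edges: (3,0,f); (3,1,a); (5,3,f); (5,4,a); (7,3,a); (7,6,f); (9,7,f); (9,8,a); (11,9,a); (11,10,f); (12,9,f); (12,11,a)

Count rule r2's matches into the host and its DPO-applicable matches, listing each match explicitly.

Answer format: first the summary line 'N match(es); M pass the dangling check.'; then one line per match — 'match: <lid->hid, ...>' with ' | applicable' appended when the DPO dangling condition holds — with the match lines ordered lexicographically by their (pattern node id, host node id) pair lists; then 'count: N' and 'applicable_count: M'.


2 match(es); 1 pass the dangling check.
match: 0->5, 1->3, 2->0, 3->1, 4->4
match: 0->9, 1->7, 2->6, 3->3, 4->8 | applicable
count: 2
applicable_count: 1


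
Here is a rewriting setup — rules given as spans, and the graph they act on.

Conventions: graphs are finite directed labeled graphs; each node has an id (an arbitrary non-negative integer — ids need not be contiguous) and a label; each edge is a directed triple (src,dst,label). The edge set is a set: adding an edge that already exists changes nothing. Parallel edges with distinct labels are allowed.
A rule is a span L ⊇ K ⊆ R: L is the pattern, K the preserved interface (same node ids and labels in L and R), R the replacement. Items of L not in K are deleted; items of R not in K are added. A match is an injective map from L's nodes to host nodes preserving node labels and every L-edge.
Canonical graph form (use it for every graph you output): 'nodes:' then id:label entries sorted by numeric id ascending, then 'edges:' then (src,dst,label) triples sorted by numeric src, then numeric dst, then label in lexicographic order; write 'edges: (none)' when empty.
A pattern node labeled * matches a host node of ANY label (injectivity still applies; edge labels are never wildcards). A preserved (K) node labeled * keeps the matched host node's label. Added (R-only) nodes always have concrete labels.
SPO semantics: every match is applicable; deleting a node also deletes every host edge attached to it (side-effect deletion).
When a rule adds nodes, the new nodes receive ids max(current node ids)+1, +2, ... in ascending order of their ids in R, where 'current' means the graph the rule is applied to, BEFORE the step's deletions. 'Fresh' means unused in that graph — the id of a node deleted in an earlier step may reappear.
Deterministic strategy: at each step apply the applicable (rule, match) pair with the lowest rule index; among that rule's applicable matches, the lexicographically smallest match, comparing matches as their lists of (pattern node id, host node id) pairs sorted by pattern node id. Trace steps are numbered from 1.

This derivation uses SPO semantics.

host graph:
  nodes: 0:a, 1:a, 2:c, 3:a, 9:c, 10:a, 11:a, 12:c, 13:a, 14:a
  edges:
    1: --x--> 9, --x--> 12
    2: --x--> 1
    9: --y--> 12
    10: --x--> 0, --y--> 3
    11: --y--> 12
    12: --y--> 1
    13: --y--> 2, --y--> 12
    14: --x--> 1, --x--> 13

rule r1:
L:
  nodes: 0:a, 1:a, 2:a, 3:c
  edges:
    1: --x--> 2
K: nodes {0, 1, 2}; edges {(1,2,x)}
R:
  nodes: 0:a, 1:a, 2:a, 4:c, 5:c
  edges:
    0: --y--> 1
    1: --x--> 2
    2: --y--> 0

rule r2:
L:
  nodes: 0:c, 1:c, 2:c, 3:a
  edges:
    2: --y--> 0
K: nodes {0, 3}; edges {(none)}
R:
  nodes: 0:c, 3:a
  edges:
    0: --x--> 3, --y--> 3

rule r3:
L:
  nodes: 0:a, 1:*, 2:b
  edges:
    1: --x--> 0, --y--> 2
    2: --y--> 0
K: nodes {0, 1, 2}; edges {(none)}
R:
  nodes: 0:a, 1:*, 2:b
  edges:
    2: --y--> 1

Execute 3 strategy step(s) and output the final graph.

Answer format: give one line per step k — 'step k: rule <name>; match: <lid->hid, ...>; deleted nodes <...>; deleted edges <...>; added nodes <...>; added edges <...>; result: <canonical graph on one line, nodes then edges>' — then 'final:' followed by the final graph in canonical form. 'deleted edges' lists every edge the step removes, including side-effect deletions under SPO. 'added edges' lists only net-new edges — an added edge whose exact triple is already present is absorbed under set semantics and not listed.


step 1: rule r1; match: 0->0, 1->14, 2->1, 3->2; deleted nodes 2; deleted edges (2,1,x); (13,2,y); added nodes 15, 16; added edges (0,14,y); (1,0,y); result: nodes: 0:a, 1:a, 3:a, 9:c, 10:a, 11:a, 12:c, 13:a, 14:a, 15:c, 16:c edges: (0,14,y); (1,0,y); (1,9,x); (1,12,x); (9,12,y); (10,0,x); (10,3,y); (11,12,y); (12,1,y); (13,12,y); (14,1,x); (14,13,x)
step 2: rule r1; match: 0->0, 1->14, 2->1, 3->9; deleted nodes 9; deleted edges (1,9,x); (9,12,y); added nodes 17, 18; added edges (none); result: nodes: 0:a, 1:a, 3:a, 10:a, 11:a, 12:c, 13:a, 14:a, 15:c, 16:c, 17:c, 18:c edges: (0,14,y); (1,0,y); (1,12,x); (10,0,x); (10,3,y); (11,12,y); (12,1,y); (13,12,y); (14,1,x); (14,13,x)
step 3: rule r1; match: 0->0, 1->14, 2->1, 3->12; deleted nodes 12; deleted edges (1,12,x); (11,12,y); (12,1,y); (13,12,y); added nodes 19, 20; added edges (none); result: nodes: 0:a, 1:a, 3:a, 10:a, 11:a, 13:a, 14:a, 15:c, 16:c, 17:c, 18:c, 19:c, 20:c edges: (0,14,y); (1,0,y); (10,0,x); (10,3,y); (14,1,x); (14,13,x)
final:
nodes: 0:a, 1:a, 3:a, 10:a, 11:a, 13:a, 14:a, 15:c, 16:c, 17:c, 18:c, 19:c, 20:c
edges: (0,14,y); (1,0,y); (10,0,x); (10,3,y); (14,1,x); (14,13,x)


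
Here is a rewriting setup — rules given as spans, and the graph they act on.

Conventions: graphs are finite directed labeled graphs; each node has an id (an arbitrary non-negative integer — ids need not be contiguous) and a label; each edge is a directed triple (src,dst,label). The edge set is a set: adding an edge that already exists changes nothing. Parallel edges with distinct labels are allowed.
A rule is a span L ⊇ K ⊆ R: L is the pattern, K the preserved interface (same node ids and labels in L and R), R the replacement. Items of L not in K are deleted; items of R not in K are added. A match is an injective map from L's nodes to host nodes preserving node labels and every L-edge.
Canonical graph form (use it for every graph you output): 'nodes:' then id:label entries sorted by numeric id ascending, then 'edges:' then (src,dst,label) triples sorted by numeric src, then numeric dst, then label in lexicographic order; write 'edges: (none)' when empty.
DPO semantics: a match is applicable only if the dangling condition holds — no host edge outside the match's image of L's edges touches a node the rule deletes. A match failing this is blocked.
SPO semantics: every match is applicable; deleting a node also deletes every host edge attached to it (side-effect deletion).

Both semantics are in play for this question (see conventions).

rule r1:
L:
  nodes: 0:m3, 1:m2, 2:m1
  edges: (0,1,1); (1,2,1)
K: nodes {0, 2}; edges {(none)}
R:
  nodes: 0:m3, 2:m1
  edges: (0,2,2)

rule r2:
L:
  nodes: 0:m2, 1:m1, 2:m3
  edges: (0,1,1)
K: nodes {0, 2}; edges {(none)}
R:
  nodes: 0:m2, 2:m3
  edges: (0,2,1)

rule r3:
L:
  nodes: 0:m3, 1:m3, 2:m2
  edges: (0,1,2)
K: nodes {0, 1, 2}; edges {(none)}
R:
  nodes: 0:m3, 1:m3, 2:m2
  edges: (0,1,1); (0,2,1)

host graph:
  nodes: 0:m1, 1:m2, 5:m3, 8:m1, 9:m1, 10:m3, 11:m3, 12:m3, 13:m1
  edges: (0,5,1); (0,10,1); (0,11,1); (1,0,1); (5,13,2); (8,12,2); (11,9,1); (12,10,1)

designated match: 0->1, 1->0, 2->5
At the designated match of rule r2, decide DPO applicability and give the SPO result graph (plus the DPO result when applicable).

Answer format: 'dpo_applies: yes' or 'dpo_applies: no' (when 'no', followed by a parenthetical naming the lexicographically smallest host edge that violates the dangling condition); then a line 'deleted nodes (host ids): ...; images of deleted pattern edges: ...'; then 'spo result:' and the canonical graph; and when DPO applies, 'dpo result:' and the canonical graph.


dpo_applies: no
(the rule deletes node 0, which keeps host edge (0,5,1) outside the match image — the dangling condition fails, DPO blocks; SPO proceeds and side-deletes such edges)
deleted nodes (host ids): 0; images of deleted pattern edges: (1,0,1)
spo result:
nodes: 1:m2, 5:m3, 8:m1, 9:m1, 10:m3, 11:m3, 12:m3, 13:m1
edges: (1,5,1); (5,13,2); (8,12,2); (11,9,1); (12,10,1)


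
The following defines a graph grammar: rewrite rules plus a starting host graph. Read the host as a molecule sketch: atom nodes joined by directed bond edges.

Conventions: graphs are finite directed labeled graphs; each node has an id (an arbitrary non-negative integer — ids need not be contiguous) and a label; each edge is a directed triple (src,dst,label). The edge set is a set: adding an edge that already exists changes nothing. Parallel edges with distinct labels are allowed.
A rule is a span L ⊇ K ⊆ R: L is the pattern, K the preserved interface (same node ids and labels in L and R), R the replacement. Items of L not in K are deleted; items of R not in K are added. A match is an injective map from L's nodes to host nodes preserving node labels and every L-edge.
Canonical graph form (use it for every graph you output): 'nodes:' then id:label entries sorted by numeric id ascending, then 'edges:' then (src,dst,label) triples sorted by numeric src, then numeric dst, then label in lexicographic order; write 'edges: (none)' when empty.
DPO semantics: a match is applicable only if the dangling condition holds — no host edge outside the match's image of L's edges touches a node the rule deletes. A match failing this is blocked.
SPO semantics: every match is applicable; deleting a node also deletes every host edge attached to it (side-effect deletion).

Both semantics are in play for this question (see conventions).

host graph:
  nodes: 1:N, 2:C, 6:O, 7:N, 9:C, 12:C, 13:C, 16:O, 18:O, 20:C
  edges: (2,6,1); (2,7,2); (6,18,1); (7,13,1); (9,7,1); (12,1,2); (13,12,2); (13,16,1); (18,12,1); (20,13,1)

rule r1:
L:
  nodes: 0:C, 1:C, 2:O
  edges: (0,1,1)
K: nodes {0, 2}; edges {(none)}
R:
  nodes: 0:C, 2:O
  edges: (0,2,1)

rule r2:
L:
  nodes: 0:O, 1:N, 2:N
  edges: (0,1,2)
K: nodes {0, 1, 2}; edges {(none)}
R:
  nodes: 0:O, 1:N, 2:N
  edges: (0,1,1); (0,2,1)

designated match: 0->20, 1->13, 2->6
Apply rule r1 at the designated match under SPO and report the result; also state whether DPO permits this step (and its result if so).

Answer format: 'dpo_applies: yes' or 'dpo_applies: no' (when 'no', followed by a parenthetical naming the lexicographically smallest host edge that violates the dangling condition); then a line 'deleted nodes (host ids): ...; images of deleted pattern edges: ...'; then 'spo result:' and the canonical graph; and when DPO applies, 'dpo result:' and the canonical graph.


dpo_applies: no
(the rule deletes node 13, which keeps host edge (7,13,1) outside the match image — the dangling condition fails, DPO blocks; SPO proceeds and side-deletes such edges)
deleted nodes (host ids): 13; images of deleted pattern edges: (20,13,1)
spo result:
nodes: 1:N, 2:C, 6:O, 7:N, 9:C, 12:C, 16:O, 18:O, 20:C
edges: (2,6,1); (2,7,2); (6,18,1); (9,7,1); (12,1,2); (18,12,1); (20,6,1)


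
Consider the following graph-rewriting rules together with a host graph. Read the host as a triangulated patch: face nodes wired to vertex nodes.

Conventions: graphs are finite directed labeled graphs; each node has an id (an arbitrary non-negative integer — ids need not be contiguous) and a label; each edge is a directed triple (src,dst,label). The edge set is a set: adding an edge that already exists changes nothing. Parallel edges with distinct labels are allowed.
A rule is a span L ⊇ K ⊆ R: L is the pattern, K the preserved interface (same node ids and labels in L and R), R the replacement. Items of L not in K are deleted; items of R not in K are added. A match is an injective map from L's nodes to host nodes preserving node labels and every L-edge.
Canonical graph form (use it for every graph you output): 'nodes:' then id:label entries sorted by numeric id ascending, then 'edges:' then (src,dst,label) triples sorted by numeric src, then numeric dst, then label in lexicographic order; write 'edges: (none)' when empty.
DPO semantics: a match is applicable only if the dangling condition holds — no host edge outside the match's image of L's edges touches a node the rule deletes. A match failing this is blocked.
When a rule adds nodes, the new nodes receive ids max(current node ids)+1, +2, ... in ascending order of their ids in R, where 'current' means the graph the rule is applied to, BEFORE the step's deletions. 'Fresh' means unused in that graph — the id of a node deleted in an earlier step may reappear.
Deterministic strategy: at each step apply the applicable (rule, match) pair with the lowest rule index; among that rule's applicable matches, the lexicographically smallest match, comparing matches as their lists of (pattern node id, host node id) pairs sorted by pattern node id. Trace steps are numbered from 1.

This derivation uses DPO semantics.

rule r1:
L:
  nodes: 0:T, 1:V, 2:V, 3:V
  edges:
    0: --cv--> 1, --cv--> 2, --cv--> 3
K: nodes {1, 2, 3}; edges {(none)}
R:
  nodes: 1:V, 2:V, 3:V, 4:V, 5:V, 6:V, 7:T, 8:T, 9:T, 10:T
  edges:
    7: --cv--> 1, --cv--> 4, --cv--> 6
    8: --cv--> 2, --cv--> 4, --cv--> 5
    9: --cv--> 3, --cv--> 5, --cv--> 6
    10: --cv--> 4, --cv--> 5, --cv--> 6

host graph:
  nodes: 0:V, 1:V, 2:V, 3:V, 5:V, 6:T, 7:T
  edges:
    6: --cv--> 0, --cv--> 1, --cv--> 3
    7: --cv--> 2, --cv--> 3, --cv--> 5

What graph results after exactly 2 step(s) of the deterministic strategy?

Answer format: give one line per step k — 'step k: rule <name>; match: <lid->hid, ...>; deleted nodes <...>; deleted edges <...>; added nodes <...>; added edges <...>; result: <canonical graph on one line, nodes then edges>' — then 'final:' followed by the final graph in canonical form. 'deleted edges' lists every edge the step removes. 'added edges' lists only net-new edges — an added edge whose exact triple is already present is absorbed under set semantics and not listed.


step 1: rule r1; match: 0->6, 1->0, 2->1, 3->3; deleted nodes 6; deleted edges (6,0,cv); (6,1,cv); (6,3,cv); added nodes 8, 9, 10, 11, 12, 13, 14; added edges (11,0,cv); (11,8,cv); (11,10,cv); (12,1,cv); (12,8,cv); (12,9,cv); (13,3,cv); (13,9,cv); (13,10,cv); (14,8,cv); (14,9,cv); (14,10,cv); result: nodes: 0:V, 1:V, 2:V, 3:V, 5:V, 7:T, 8:V, 9:V, 10:V, 11:T, 12:T, 13:T, 14:T edges: (7,2,cv); (7,3,cv); (7,5,cv); (11,0,cv); (11,8,cv); (11,10,cv); (12,1,cv); (12,8,cv); (12,9,cv); (13,3,cv); (13,9,cv); (13,10,cv); (14,8,cv); (14,9,cv); (14,10,cv)
step 2: rule r1; match: 0->7, 1->2, 2->3, 3->5; deleted nodes 7; deleted edges (7,2,cv); (7,3,cv); (7,5,cv); added nodes 15, 16, 17, 18, 19, 20, 21; added edges (18,2,cv); (18,15,cv); (18,17,cv); (19,3,cv); (19,15,cv); (19,16,cv); (20,5,cv); (20,16,cv); (20,17,cv); (21,15,cv); (21,16,cv); (21,17,cv); result: nodes: 0:V, 1:V, 2:V, 3:V, 5:V, 8:V, 9:V, 10:V, 11:T, 12:T, 13:T, 14:T, 15:V, 16:V, 17:V, 18:T, 19:T, 20:T, 21:T edges: (11,0,cv); (11,8,cv); (11,10,cv); (12,1,cv); (12,8,cv); (12,9,cv); (13,3,cv); (13,9,cv); (13,10,cv); (14,8,cv); (14,9,cv); (14,10,cv); (18,2,cv); (18,15,cv); (18,17,cv); (19,3,cv); (19,15,cv); (19,16,cv); (20,5,cv); (20,16,cv); (20,17,cv); (21,15,cv); (21,16,cv); (21,17,cv)
final:
nodes: 0:V, 1:V, 2:V, 3:V, 5:V, 8:V, 9:V, 10:V, 11:T, 12:T, 13:T, 14:T, 15:V, 16:V, 17:V, 18:T, 19:T, 20:T, 21:T
edges: (11,0,cv); (11,8,cv); (11,10,cv); (12,1,cv); (12,8,cv); (12,9,cv); (13,3,cv); (13,9,cv); (13,10,cv); (14,8,cv); (14,9,cv); (14,10,cv); (18,2,cv); (18,15,cv); (18,17,cv); (19,3,cv); (19,15,cv); (19,16,cv); (20,5,cv); (20,16,cv); (20,17,cv); (21,15,cv); (21,16,cv); (21,17,cv)
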